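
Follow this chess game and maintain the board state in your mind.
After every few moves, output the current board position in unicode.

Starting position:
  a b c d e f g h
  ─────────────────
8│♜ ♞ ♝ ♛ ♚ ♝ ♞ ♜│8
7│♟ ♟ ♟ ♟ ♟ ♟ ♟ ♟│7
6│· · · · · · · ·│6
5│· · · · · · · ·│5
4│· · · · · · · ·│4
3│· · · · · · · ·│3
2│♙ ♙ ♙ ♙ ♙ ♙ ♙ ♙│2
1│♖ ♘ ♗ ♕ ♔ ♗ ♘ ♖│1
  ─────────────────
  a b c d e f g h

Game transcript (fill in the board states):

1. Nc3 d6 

  a b c d e f g h
  ─────────────────
8│♜ ♞ ♝ ♛ ♚ ♝ ♞ ♜│8
7│♟ ♟ ♟ · ♟ ♟ ♟ ♟│7
6│· · · ♟ · · · ·│6
5│· · · · · · · ·│5
4│· · · · · · · ·│4
3│· · ♘ · · · · ·│3
2│♙ ♙ ♙ ♙ ♙ ♙ ♙ ♙│2
1│♖ · ♗ ♕ ♔ ♗ ♘ ♖│1
  ─────────────────
  a b c d e f g h

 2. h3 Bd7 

  a b c d e f g h
  ─────────────────
8│♜ ♞ · ♛ ♚ ♝ ♞ ♜│8
7│♟ ♟ ♟ ♝ ♟ ♟ ♟ ♟│7
6│· · · ♟ · · · ·│6
5│· · · · · · · ·│5
4│· · · · · · · ·│4
3│· · ♘ · · · · ♙│3
2│♙ ♙ ♙ ♙ ♙ ♙ ♙ ·│2
1│♖ · ♗ ♕ ♔ ♗ ♘ ♖│1
  ─────────────────
  a b c d e f g h

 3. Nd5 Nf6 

  a b c d e f g h
  ─────────────────
8│♜ ♞ · ♛ ♚ ♝ · ♜│8
7│♟ ♟ ♟ ♝ ♟ ♟ ♟ ♟│7
6│· · · ♟ · ♞ · ·│6
5│· · · ♘ · · · ·│5
4│· · · · · · · ·│4
3│· · · · · · · ♙│3
2│♙ ♙ ♙ ♙ ♙ ♙ ♙ ·│2
1│♖ · ♗ ♕ ♔ ♗ ♘ ♖│1
  ─────────────────
  a b c d e f g h

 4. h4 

  a b c d e f g h
  ─────────────────
8│♜ ♞ · ♛ ♚ ♝ · ♜│8
7│♟ ♟ ♟ ♝ ♟ ♟ ♟ ♟│7
6│· · · ♟ · ♞ · ·│6
5│· · · ♘ · · · ·│5
4│· · · · · · · ♙│4
3│· · · · · · · ·│3
2│♙ ♙ ♙ ♙ ♙ ♙ ♙ ·│2
1│♖ · ♗ ♕ ♔ ♗ ♘ ♖│1
  ─────────────────
  a b c d e f g h


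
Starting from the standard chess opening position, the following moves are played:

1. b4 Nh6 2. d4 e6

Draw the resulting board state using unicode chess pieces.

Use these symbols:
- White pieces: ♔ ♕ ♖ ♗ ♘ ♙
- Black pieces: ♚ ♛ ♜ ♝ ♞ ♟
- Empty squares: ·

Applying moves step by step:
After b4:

♜ ♞ ♝ ♛ ♚ ♝ ♞ ♜
♟ ♟ ♟ ♟ ♟ ♟ ♟ ♟
· · · · · · · ·
· · · · · · · ·
· ♙ · · · · · ·
· · · · · · · ·
♙ · ♙ ♙ ♙ ♙ ♙ ♙
♖ ♘ ♗ ♕ ♔ ♗ ♘ ♖


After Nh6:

♜ ♞ ♝ ♛ ♚ ♝ · ♜
♟ ♟ ♟ ♟ ♟ ♟ ♟ ♟
· · · · · · · ♞
· · · · · · · ·
· ♙ · · · · · ·
· · · · · · · ·
♙ · ♙ ♙ ♙ ♙ ♙ ♙
♖ ♘ ♗ ♕ ♔ ♗ ♘ ♖


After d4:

♜ ♞ ♝ ♛ ♚ ♝ · ♜
♟ ♟ ♟ ♟ ♟ ♟ ♟ ♟
· · · · · · · ♞
· · · · · · · ·
· ♙ · ♙ · · · ·
· · · · · · · ·
♙ · ♙ · ♙ ♙ ♙ ♙
♖ ♘ ♗ ♕ ♔ ♗ ♘ ♖


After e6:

♜ ♞ ♝ ♛ ♚ ♝ · ♜
♟ ♟ ♟ ♟ · ♟ ♟ ♟
· · · · ♟ · · ♞
· · · · · · · ·
· ♙ · ♙ · · · ·
· · · · · · · ·
♙ · ♙ · ♙ ♙ ♙ ♙
♖ ♘ ♗ ♕ ♔ ♗ ♘ ♖



  a b c d e f g h
  ─────────────────
8│♜ ♞ ♝ ♛ ♚ ♝ · ♜│8
7│♟ ♟ ♟ ♟ · ♟ ♟ ♟│7
6│· · · · ♟ · · ♞│6
5│· · · · · · · ·│5
4│· ♙ · ♙ · · · ·│4
3│· · · · · · · ·│3
2│♙ · ♙ · ♙ ♙ ♙ ♙│2
1│♖ ♘ ♗ ♕ ♔ ♗ ♘ ♖│1
  ─────────────────
  a b c d e f g h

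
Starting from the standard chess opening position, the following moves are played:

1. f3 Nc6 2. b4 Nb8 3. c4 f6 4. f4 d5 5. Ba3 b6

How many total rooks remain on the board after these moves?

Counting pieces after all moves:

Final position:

  a b c d e f g h
  ─────────────────
8│♜ ♞ ♝ ♛ ♚ ♝ ♞ ♜│8
7│♟ · ♟ · ♟ · ♟ ♟│7
6│· ♟ · · · ♟ · ·│6
5│· · · ♟ · · · ·│5
4│· ♙ ♙ · · ♙ · ·│4
3│♗ · · · · · · ·│3
2│♙ · · ♙ ♙ · ♙ ♙│2
1│♖ ♘ · ♕ ♔ ♗ ♘ ♖│1
  ─────────────────
  a b c d e f g h


4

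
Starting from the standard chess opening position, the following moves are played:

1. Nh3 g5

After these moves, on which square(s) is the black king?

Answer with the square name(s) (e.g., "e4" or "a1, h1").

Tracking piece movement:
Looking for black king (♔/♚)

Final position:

  a b c d e f g h
  ─────────────────
8│♜ ♞ ♝ ♛ ♚ ♝ ♞ ♜│8
7│♟ ♟ ♟ ♟ ♟ ♟ · ♟│7
6│· · · · · · · ·│6
5│· · · · · · ♟ ·│5
4│· · · · · · · ·│4
3│· · · · · · · ♘│3
2│♙ ♙ ♙ ♙ ♙ ♙ ♙ ♙│2
1│♖ ♘ ♗ ♕ ♔ ♗ · ♖│1
  ─────────────────
  a b c d e f g h


e8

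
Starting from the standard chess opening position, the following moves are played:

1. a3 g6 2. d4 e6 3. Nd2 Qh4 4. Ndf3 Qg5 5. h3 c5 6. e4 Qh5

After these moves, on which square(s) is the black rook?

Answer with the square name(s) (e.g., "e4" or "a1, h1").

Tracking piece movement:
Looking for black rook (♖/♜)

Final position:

  a b c d e f g h
  ─────────────────
8│♜ ♞ ♝ · ♚ ♝ ♞ ♜│8
7│♟ ♟ · ♟ · ♟ · ♟│7
6│· · · · ♟ · ♟ ·│6
5│· · ♟ · · · · ♛│5
4│· · · ♙ ♙ · · ·│4
3│♙ · · · · ♘ · ♙│3
2│· ♙ ♙ · · ♙ ♙ ·│2
1│♖ · ♗ ♕ ♔ ♗ ♘ ♖│1
  ─────────────────
  a b c d e f g h


a8, h8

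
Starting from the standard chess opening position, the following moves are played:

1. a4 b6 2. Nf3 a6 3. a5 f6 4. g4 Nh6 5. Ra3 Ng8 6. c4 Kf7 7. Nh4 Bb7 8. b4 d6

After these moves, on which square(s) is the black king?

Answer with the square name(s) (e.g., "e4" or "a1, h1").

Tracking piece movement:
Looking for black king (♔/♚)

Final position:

  a b c d e f g h
  ─────────────────
8│♜ ♞ · ♛ · ♝ ♞ ♜│8
7│· ♝ ♟ · ♟ ♚ ♟ ♟│7
6│♟ ♟ · ♟ · ♟ · ·│6
5│♙ · · · · · · ·│5
4│· ♙ ♙ · · · ♙ ♘│4
3│♖ · · · · · · ·│3
2│· · · ♙ ♙ ♙ · ♙│2
1│· ♘ ♗ ♕ ♔ ♗ · ♖│1
  ─────────────────
  a b c d e f g h


f7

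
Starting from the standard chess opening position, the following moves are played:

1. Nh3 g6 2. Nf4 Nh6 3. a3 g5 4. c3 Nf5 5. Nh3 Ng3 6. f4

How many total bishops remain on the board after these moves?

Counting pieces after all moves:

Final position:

  a b c d e f g h
  ─────────────────
8│♜ ♞ ♝ ♛ ♚ ♝ · ♜│8
7│♟ ♟ ♟ ♟ ♟ ♟ · ♟│7
6│· · · · · · · ·│6
5│· · · · · · ♟ ·│5
4│· · · · · ♙ · ·│4
3│♙ · ♙ · · · ♞ ♘│3
2│· ♙ · ♙ ♙ · ♙ ♙│2
1│♖ ♘ ♗ ♕ ♔ ♗ · ♖│1
  ─────────────────
  a b c d e f g h


4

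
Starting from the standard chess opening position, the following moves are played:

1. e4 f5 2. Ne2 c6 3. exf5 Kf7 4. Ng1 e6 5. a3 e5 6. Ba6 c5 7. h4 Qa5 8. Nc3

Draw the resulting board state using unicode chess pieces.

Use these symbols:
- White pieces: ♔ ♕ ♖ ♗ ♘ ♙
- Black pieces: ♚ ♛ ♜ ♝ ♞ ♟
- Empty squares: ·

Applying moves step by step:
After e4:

♜ ♞ ♝ ♛ ♚ ♝ ♞ ♜
♟ ♟ ♟ ♟ ♟ ♟ ♟ ♟
· · · · · · · ·
· · · · · · · ·
· · · · ♙ · · ·
· · · · · · · ·
♙ ♙ ♙ ♙ · ♙ ♙ ♙
♖ ♘ ♗ ♕ ♔ ♗ ♘ ♖


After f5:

♜ ♞ ♝ ♛ ♚ ♝ ♞ ♜
♟ ♟ ♟ ♟ ♟ · ♟ ♟
· · · · · · · ·
· · · · · ♟ · ·
· · · · ♙ · · ·
· · · · · · · ·
♙ ♙ ♙ ♙ · ♙ ♙ ♙
♖ ♘ ♗ ♕ ♔ ♗ ♘ ♖


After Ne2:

♜ ♞ ♝ ♛ ♚ ♝ ♞ ♜
♟ ♟ ♟ ♟ ♟ · ♟ ♟
· · · · · · · ·
· · · · · ♟ · ·
· · · · ♙ · · ·
· · · · · · · ·
♙ ♙ ♙ ♙ ♘ ♙ ♙ ♙
♖ ♘ ♗ ♕ ♔ ♗ · ♖


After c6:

♜ ♞ ♝ ♛ ♚ ♝ ♞ ♜
♟ ♟ · ♟ ♟ · ♟ ♟
· · ♟ · · · · ·
· · · · · ♟ · ·
· · · · ♙ · · ·
· · · · · · · ·
♙ ♙ ♙ ♙ ♘ ♙ ♙ ♙
♖ ♘ ♗ ♕ ♔ ♗ · ♖


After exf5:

♜ ♞ ♝ ♛ ♚ ♝ ♞ ♜
♟ ♟ · ♟ ♟ · ♟ ♟
· · ♟ · · · · ·
· · · · · ♙ · ·
· · · · · · · ·
· · · · · · · ·
♙ ♙ ♙ ♙ ♘ ♙ ♙ ♙
♖ ♘ ♗ ♕ ♔ ♗ · ♖


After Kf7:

♜ ♞ ♝ ♛ · ♝ ♞ ♜
♟ ♟ · ♟ ♟ ♚ ♟ ♟
· · ♟ · · · · ·
· · · · · ♙ · ·
· · · · · · · ·
· · · · · · · ·
♙ ♙ ♙ ♙ ♘ ♙ ♙ ♙
♖ ♘ ♗ ♕ ♔ ♗ · ♖


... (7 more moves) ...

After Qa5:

♜ ♞ ♝ · · ♝ ♞ ♜
♟ ♟ · ♟ · ♚ ♟ ♟
♗ · · · · · · ·
♛ · ♟ · ♟ ♙ · ·
· · · · · · · ♙
♙ · · · · · · ·
· ♙ ♙ ♙ · ♙ ♙ ·
♖ ♘ ♗ ♕ ♔ · ♘ ♖


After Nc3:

♜ ♞ ♝ · · ♝ ♞ ♜
♟ ♟ · ♟ · ♚ ♟ ♟
♗ · · · · · · ·
♛ · ♟ · ♟ ♙ · ·
· · · · · · · ♙
♙ · ♘ · · · · ·
· ♙ ♙ ♙ · ♙ ♙ ·
♖ · ♗ ♕ ♔ · ♘ ♖



  a b c d e f g h
  ─────────────────
8│♜ ♞ ♝ · · ♝ ♞ ♜│8
7│♟ ♟ · ♟ · ♚ ♟ ♟│7
6│♗ · · · · · · ·│6
5│♛ · ♟ · ♟ ♙ · ·│5
4│· · · · · · · ♙│4
3│♙ · ♘ · · · · ·│3
2│· ♙ ♙ ♙ · ♙ ♙ ·│2
1│♖ · ♗ ♕ ♔ · ♘ ♖│1
  ─────────────────
  a b c d e f g h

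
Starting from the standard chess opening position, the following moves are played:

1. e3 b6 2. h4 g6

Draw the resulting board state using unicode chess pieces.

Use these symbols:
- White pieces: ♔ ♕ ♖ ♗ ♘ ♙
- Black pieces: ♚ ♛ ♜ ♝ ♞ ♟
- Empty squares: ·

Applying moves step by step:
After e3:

♜ ♞ ♝ ♛ ♚ ♝ ♞ ♜
♟ ♟ ♟ ♟ ♟ ♟ ♟ ♟
· · · · · · · ·
· · · · · · · ·
· · · · · · · ·
· · · · ♙ · · ·
♙ ♙ ♙ ♙ · ♙ ♙ ♙
♖ ♘ ♗ ♕ ♔ ♗ ♘ ♖


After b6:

♜ ♞ ♝ ♛ ♚ ♝ ♞ ♜
♟ · ♟ ♟ ♟ ♟ ♟ ♟
· ♟ · · · · · ·
· · · · · · · ·
· · · · · · · ·
· · · · ♙ · · ·
♙ ♙ ♙ ♙ · ♙ ♙ ♙
♖ ♘ ♗ ♕ ♔ ♗ ♘ ♖


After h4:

♜ ♞ ♝ ♛ ♚ ♝ ♞ ♜
♟ · ♟ ♟ ♟ ♟ ♟ ♟
· ♟ · · · · · ·
· · · · · · · ·
· · · · · · · ♙
· · · · ♙ · · ·
♙ ♙ ♙ ♙ · ♙ ♙ ·
♖ ♘ ♗ ♕ ♔ ♗ ♘ ♖


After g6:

♜ ♞ ♝ ♛ ♚ ♝ ♞ ♜
♟ · ♟ ♟ ♟ ♟ · ♟
· ♟ · · · · ♟ ·
· · · · · · · ·
· · · · · · · ♙
· · · · ♙ · · ·
♙ ♙ ♙ ♙ · ♙ ♙ ·
♖ ♘ ♗ ♕ ♔ ♗ ♘ ♖



  a b c d e f g h
  ─────────────────
8│♜ ♞ ♝ ♛ ♚ ♝ ♞ ♜│8
7│♟ · ♟ ♟ ♟ ♟ · ♟│7
6│· ♟ · · · · ♟ ·│6
5│· · · · · · · ·│5
4│· · · · · · · ♙│4
3│· · · · ♙ · · ·│3
2│♙ ♙ ♙ ♙ · ♙ ♙ ·│2
1│♖ ♘ ♗ ♕ ♔ ♗ ♘ ♖│1
  ─────────────────
  a b c d e f g h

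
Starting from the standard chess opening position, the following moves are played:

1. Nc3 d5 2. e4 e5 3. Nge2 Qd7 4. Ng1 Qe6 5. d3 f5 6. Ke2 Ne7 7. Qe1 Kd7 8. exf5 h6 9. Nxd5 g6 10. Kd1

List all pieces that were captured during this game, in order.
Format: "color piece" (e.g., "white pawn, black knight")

Tracking captures:
  exf5: captured black pawn
  Nxd5: captured black pawn

black pawn, black pawn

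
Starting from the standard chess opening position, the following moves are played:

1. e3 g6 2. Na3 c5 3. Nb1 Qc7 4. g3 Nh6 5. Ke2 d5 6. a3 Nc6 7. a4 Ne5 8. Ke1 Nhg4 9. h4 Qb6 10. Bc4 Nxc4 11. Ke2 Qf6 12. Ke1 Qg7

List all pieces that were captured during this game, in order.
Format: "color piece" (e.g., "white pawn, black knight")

Tracking captures:
  Nxc4: captured white bishop

white bishop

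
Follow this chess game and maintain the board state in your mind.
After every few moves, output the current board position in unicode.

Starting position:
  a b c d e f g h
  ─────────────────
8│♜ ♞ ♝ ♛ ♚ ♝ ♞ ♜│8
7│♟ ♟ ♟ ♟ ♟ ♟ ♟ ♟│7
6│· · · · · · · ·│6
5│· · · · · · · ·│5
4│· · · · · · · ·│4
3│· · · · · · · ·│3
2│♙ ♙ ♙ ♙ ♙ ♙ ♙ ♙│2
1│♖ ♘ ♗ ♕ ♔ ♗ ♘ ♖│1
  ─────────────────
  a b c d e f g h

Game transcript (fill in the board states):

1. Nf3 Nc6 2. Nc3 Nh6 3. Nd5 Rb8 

  a b c d e f g h
  ─────────────────
8│· ♜ ♝ ♛ ♚ ♝ · ♜│8
7│♟ ♟ ♟ ♟ ♟ ♟ ♟ ♟│7
6│· · ♞ · · · · ♞│6
5│· · · ♘ · · · ·│5
4│· · · · · · · ·│4
3│· · · · · ♘ · ·│3
2│♙ ♙ ♙ ♙ ♙ ♙ ♙ ♙│2
1│♖ · ♗ ♕ ♔ ♗ · ♖│1
  ─────────────────
  a b c d e f g h

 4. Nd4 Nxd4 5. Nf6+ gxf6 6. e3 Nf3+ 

  a b c d e f g h
  ─────────────────
8│· ♜ ♝ ♛ ♚ ♝ · ♜│8
7│♟ ♟ ♟ ♟ ♟ ♟ · ♟│7
6│· · · · · ♟ · ♞│6
5│· · · · · · · ·│5
4│· · · · · · · ·│4
3│· · · · ♙ ♞ · ·│3
2│♙ ♙ ♙ ♙ · ♙ ♙ ♙│2
1│♖ · ♗ ♕ ♔ ♗ · ♖│1
  ─────────────────
  a b c d e f g h

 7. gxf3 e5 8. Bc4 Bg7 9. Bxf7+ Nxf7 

  a b c d e f g h
  ─────────────────
8│· ♜ ♝ ♛ ♚ · · ♜│8
7│♟ ♟ ♟ ♟ · ♞ ♝ ♟│7
6│· · · · · ♟ · ·│6
5│· · · · ♟ · · ·│5
4│· · · · · · · ·│4
3│· · · · ♙ ♙ · ·│3
2│♙ ♙ ♙ ♙ · ♙ · ♙│2
1│♖ · ♗ ♕ ♔ · · ♖│1
  ─────────────────
  a b c d e f g h

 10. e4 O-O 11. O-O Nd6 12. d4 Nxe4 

  a b c d e f g h
  ─────────────────
8│· ♜ ♝ ♛ · ♜ ♚ ·│8
7│♟ ♟ ♟ ♟ · · ♝ ♟│7
6│· · · · · ♟ · ·│6
5│· · · · ♟ · · ·│5
4│· · · ♙ ♞ · · ·│4
3│· · · · · ♙ · ·│3
2│♙ ♙ ♙ · · ♙ · ♙│2
1│♖ · ♗ ♕ · ♖ ♔ ·│1
  ─────────────────
  a b c d e f g h

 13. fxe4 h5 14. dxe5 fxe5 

  a b c d e f g h
  ─────────────────
8│· ♜ ♝ ♛ · ♜ ♚ ·│8
7│♟ ♟ ♟ ♟ · · ♝ ·│7
6│· · · · · · · ·│6
5│· · · · ♟ · · ♟│5
4│· · · · ♙ · · ·│4
3│· · · · · · · ·│3
2│♙ ♙ ♙ · · ♙ · ♙│2
1│♖ · ♗ ♕ · ♖ ♔ ·│1
  ─────────────────
  a b c d e f g h


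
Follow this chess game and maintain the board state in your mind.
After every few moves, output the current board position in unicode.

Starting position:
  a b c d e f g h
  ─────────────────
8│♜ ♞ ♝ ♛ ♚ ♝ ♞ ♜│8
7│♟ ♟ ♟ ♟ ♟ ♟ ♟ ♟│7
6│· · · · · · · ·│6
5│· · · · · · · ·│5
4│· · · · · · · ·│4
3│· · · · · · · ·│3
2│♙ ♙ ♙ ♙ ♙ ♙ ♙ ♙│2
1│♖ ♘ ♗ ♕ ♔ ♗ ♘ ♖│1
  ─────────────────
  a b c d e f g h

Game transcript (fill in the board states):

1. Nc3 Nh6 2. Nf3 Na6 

  a b c d e f g h
  ─────────────────
8│♜ · ♝ ♛ ♚ ♝ · ♜│8
7│♟ ♟ ♟ ♟ ♟ ♟ ♟ ♟│7
6│♞ · · · · · · ♞│6
5│· · · · · · · ·│5
4│· · · · · · · ·│4
3│· · ♘ · · ♘ · ·│3
2│♙ ♙ ♙ ♙ ♙ ♙ ♙ ♙│2
1│♖ · ♗ ♕ ♔ ♗ · ♖│1
  ─────────────────
  a b c d e f g h

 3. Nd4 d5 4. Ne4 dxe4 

  a b c d e f g h
  ─────────────────
8│♜ · ♝ ♛ ♚ ♝ · ♜│8
7│♟ ♟ ♟ · ♟ ♟ ♟ ♟│7
6│♞ · · · · · · ♞│6
5│· · · · · · · ·│5
4│· · · ♘ ♟ · · ·│4
3│· · · · · · · ·│3
2│♙ ♙ ♙ ♙ ♙ ♙ ♙ ♙│2
1│♖ · ♗ ♕ ♔ ♗ · ♖│1
  ─────────────────
  a b c d e f g h

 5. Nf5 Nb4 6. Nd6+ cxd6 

  a b c d e f g h
  ─────────────────
8│♜ · ♝ ♛ ♚ ♝ · ♜│8
7│♟ ♟ · · ♟ ♟ ♟ ♟│7
6│· · · ♟ · · · ♞│6
5│· · · · · · · ·│5
4│· ♞ · · ♟ · · ·│4
3│· · · · · · · ·│3
2│♙ ♙ ♙ ♙ ♙ ♙ ♙ ♙│2
1│♖ · ♗ ♕ ♔ ♗ · ♖│1
  ─────────────────
  a b c d e f g h

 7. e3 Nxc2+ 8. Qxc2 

  a b c d e f g h
  ─────────────────
8│♜ · ♝ ♛ ♚ ♝ · ♜│8
7│♟ ♟ · · ♟ ♟ ♟ ♟│7
6│· · · ♟ · · · ♞│6
5│· · · · · · · ·│5
4│· · · · ♟ · · ·│4
3│· · · · ♙ · · ·│3
2│♙ ♙ ♕ ♙ · ♙ ♙ ♙│2
1│♖ · ♗ · ♔ ♗ · ♖│1
  ─────────────────
  a b c d e f g h


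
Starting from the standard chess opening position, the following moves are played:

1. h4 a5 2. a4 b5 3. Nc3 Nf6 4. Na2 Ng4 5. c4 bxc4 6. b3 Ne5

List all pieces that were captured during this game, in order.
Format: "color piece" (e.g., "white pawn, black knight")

Tracking captures:
  bxc4: captured white pawn

white pawn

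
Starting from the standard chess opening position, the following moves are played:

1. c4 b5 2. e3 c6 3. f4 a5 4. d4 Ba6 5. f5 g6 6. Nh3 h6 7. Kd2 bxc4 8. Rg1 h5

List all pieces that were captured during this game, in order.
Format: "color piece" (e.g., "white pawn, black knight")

Tracking captures:
  bxc4: captured white pawn

white pawn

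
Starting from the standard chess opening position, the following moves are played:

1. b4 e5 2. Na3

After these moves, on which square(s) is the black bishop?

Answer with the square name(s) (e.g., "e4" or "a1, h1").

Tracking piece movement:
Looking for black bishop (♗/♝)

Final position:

  a b c d e f g h
  ─────────────────
8│♜ ♞ ♝ ♛ ♚ ♝ ♞ ♜│8
7│♟ ♟ ♟ ♟ · ♟ ♟ ♟│7
6│· · · · · · · ·│6
5│· · · · ♟ · · ·│5
4│· ♙ · · · · · ·│4
3│♘ · · · · · · ·│3
2│♙ · ♙ ♙ ♙ ♙ ♙ ♙│2
1│♖ · ♗ ♕ ♔ ♗ ♘ ♖│1
  ─────────────────
  a b c d e f g h


c8, f8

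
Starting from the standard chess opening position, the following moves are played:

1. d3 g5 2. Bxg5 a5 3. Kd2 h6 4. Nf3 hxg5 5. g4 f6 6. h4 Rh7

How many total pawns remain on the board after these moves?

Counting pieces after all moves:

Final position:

  a b c d e f g h
  ─────────────────
8│♜ ♞ ♝ ♛ ♚ ♝ ♞ ·│8
7│· ♟ ♟ ♟ ♟ · · ♜│7
6│· · · · · ♟ · ·│6
5│♟ · · · · · ♟ ·│5
4│· · · · · · ♙ ♙│4
3│· · · ♙ · ♘ · ·│3
2│♙ ♙ ♙ ♔ ♙ ♙ · ·│2
1│♖ ♘ · ♕ · ♗ · ♖│1
  ─────────────────
  a b c d e f g h


15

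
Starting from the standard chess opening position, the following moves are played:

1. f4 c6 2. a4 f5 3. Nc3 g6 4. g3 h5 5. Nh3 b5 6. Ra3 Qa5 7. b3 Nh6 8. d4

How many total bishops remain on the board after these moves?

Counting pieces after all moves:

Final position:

  a b c d e f g h
  ─────────────────
8│♜ ♞ ♝ · ♚ ♝ · ♜│8
7│♟ · · ♟ ♟ · · ·│7
6│· · ♟ · · · ♟ ♞│6
5│♛ ♟ · · · ♟ · ♟│5
4│♙ · · ♙ · ♙ · ·│4
3│♖ ♙ ♘ · · · ♙ ♘│3
2│· · ♙ · ♙ · · ♙│2
1│· · ♗ ♕ ♔ ♗ · ♖│1
  ─────────────────
  a b c d e f g h


4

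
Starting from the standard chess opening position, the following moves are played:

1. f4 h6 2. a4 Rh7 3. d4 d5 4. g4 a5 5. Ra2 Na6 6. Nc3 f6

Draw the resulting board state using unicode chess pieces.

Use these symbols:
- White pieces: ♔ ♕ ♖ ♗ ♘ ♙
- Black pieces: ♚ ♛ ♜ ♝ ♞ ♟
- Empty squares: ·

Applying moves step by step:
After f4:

♜ ♞ ♝ ♛ ♚ ♝ ♞ ♜
♟ ♟ ♟ ♟ ♟ ♟ ♟ ♟
· · · · · · · ·
· · · · · · · ·
· · · · · ♙ · ·
· · · · · · · ·
♙ ♙ ♙ ♙ ♙ · ♙ ♙
♖ ♘ ♗ ♕ ♔ ♗ ♘ ♖


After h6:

♜ ♞ ♝ ♛ ♚ ♝ ♞ ♜
♟ ♟ ♟ ♟ ♟ ♟ ♟ ·
· · · · · · · ♟
· · · · · · · ·
· · · · · ♙ · ·
· · · · · · · ·
♙ ♙ ♙ ♙ ♙ · ♙ ♙
♖ ♘ ♗ ♕ ♔ ♗ ♘ ♖


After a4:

♜ ♞ ♝ ♛ ♚ ♝ ♞ ♜
♟ ♟ ♟ ♟ ♟ ♟ ♟ ·
· · · · · · · ♟
· · · · · · · ·
♙ · · · · ♙ · ·
· · · · · · · ·
· ♙ ♙ ♙ ♙ · ♙ ♙
♖ ♘ ♗ ♕ ♔ ♗ ♘ ♖


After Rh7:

♜ ♞ ♝ ♛ ♚ ♝ ♞ ·
♟ ♟ ♟ ♟ ♟ ♟ ♟ ♜
· · · · · · · ♟
· · · · · · · ·
♙ · · · · ♙ · ·
· · · · · · · ·
· ♙ ♙ ♙ ♙ · ♙ ♙
♖ ♘ ♗ ♕ ♔ ♗ ♘ ♖


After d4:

♜ ♞ ♝ ♛ ♚ ♝ ♞ ·
♟ ♟ ♟ ♟ ♟ ♟ ♟ ♜
· · · · · · · ♟
· · · · · · · ·
♙ · · ♙ · ♙ · ·
· · · · · · · ·
· ♙ ♙ · ♙ · ♙ ♙
♖ ♘ ♗ ♕ ♔ ♗ ♘ ♖


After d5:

♜ ♞ ♝ ♛ ♚ ♝ ♞ ·
♟ ♟ ♟ · ♟ ♟ ♟ ♜
· · · · · · · ♟
· · · ♟ · · · ·
♙ · · ♙ · ♙ · ·
· · · · · · · ·
· ♙ ♙ · ♙ · ♙ ♙
♖ ♘ ♗ ♕ ♔ ♗ ♘ ♖


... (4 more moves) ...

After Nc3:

♜ · ♝ ♛ ♚ ♝ ♞ ·
· ♟ ♟ · ♟ ♟ ♟ ♜
♞ · · · · · · ♟
♟ · · ♟ · · · ·
♙ · · ♙ · ♙ ♙ ·
· · ♘ · · · · ·
♖ ♙ ♙ · ♙ · · ♙
· · ♗ ♕ ♔ ♗ ♘ ♖


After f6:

♜ · ♝ ♛ ♚ ♝ ♞ ·
· ♟ ♟ · ♟ · ♟ ♜
♞ · · · · ♟ · ♟
♟ · · ♟ · · · ·
♙ · · ♙ · ♙ ♙ ·
· · ♘ · · · · ·
♖ ♙ ♙ · ♙ · · ♙
· · ♗ ♕ ♔ ♗ ♘ ♖



  a b c d e f g h
  ─────────────────
8│♜ · ♝ ♛ ♚ ♝ ♞ ·│8
7│· ♟ ♟ · ♟ · ♟ ♜│7
6│♞ · · · · ♟ · ♟│6
5│♟ · · ♟ · · · ·│5
4│♙ · · ♙ · ♙ ♙ ·│4
3│· · ♘ · · · · ·│3
2│♖ ♙ ♙ · ♙ · · ♙│2
1│· · ♗ ♕ ♔ ♗ ♘ ♖│1
  ─────────────────
  a b c d e f g h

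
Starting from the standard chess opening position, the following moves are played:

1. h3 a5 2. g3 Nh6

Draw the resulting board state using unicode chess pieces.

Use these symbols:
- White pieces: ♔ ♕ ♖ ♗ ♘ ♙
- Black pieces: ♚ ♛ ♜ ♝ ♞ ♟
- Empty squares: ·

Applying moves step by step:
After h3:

♜ ♞ ♝ ♛ ♚ ♝ ♞ ♜
♟ ♟ ♟ ♟ ♟ ♟ ♟ ♟
· · · · · · · ·
· · · · · · · ·
· · · · · · · ·
· · · · · · · ♙
♙ ♙ ♙ ♙ ♙ ♙ ♙ ·
♖ ♘ ♗ ♕ ♔ ♗ ♘ ♖


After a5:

♜ ♞ ♝ ♛ ♚ ♝ ♞ ♜
· ♟ ♟ ♟ ♟ ♟ ♟ ♟
· · · · · · · ·
♟ · · · · · · ·
· · · · · · · ·
· · · · · · · ♙
♙ ♙ ♙ ♙ ♙ ♙ ♙ ·
♖ ♘ ♗ ♕ ♔ ♗ ♘ ♖


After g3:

♜ ♞ ♝ ♛ ♚ ♝ ♞ ♜
· ♟ ♟ ♟ ♟ ♟ ♟ ♟
· · · · · · · ·
♟ · · · · · · ·
· · · · · · · ·
· · · · · · ♙ ♙
♙ ♙ ♙ ♙ ♙ ♙ · ·
♖ ♘ ♗ ♕ ♔ ♗ ♘ ♖


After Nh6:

♜ ♞ ♝ ♛ ♚ ♝ · ♜
· ♟ ♟ ♟ ♟ ♟ ♟ ♟
· · · · · · · ♞
♟ · · · · · · ·
· · · · · · · ·
· · · · · · ♙ ♙
♙ ♙ ♙ ♙ ♙ ♙ · ·
♖ ♘ ♗ ♕ ♔ ♗ ♘ ♖



  a b c d e f g h
  ─────────────────
8│♜ ♞ ♝ ♛ ♚ ♝ · ♜│8
7│· ♟ ♟ ♟ ♟ ♟ ♟ ♟│7
6│· · · · · · · ♞│6
5│♟ · · · · · · ·│5
4│· · · · · · · ·│4
3│· · · · · · ♙ ♙│3
2│♙ ♙ ♙ ♙ ♙ ♙ · ·│2
1│♖ ♘ ♗ ♕ ♔ ♗ ♘ ♖│1
  ─────────────────
  a b c d e f g h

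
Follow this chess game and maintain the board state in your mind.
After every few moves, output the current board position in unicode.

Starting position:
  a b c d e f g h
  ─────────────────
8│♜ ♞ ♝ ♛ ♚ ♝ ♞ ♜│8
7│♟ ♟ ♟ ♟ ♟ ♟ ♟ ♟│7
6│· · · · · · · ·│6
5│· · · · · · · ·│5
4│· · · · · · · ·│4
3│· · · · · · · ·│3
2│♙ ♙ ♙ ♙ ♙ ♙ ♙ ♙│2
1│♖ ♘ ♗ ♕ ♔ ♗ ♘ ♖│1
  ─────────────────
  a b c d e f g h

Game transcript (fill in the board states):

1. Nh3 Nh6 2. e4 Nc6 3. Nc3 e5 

  a b c d e f g h
  ─────────────────
8│♜ · ♝ ♛ ♚ ♝ · ♜│8
7│♟ ♟ ♟ ♟ · ♟ ♟ ♟│7
6│· · ♞ · · · · ♞│6
5│· · · · ♟ · · ·│5
4│· · · · ♙ · · ·│4
3│· · ♘ · · · · ♘│3
2│♙ ♙ ♙ ♙ · ♙ ♙ ♙│2
1│♖ · ♗ ♕ ♔ ♗ · ♖│1
  ─────────────────
  a b c d e f g h

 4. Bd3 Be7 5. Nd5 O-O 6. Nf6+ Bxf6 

  a b c d e f g h
  ─────────────────
8│♜ · ♝ ♛ · ♜ ♚ ·│8
7│♟ ♟ ♟ ♟ · ♟ ♟ ♟│7
6│· · ♞ · · ♝ · ♞│6
5│· · · · ♟ · · ·│5
4│· · · · ♙ · · ·│4
3│· · · ♗ · · · ♘│3
2│♙ ♙ ♙ ♙ · ♙ ♙ ♙│2
1│♖ · ♗ ♕ ♔ · · ♖│1
  ─────────────────
  a b c d e f g h

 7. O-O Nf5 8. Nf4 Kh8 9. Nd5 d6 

  a b c d e f g h
  ─────────────────
8│♜ · ♝ ♛ · ♜ · ♚│8
7│♟ ♟ ♟ · · ♟ ♟ ♟│7
6│· · ♞ ♟ · ♝ · ·│6
5│· · · ♘ ♟ ♞ · ·│5
4│· · · · ♙ · · ·│4
3│· · · ♗ · · · ·│3
2│♙ ♙ ♙ ♙ · ♙ ♙ ♙│2
1│♖ · ♗ ♕ · ♖ ♔ ·│1
  ─────────────────
  a b c d e f g h

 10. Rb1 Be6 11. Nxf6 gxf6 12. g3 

  a b c d e f g h
  ─────────────────
8│♜ · · ♛ · ♜ · ♚│8
7│♟ ♟ ♟ · · ♟ · ♟│7
6│· · ♞ ♟ ♝ ♟ · ·│6
5│· · · · ♟ ♞ · ·│5
4│· · · · ♙ · · ·│4
3│· · · ♗ · · ♙ ·│3
2│♙ ♙ ♙ ♙ · ♙ · ♙│2
1│· ♖ ♗ ♕ · ♖ ♔ ·│1
  ─────────────────
  a b c d e f g h


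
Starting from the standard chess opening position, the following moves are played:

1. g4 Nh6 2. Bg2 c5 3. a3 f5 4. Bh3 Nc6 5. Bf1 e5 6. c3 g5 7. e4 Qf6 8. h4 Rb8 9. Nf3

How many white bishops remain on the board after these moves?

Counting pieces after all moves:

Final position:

  a b c d e f g h
  ─────────────────
8│· ♜ ♝ · ♚ ♝ · ♜│8
7│♟ ♟ · ♟ · · · ♟│7
6│· · ♞ · · ♛ · ♞│6
5│· · ♟ · ♟ ♟ ♟ ·│5
4│· · · · ♙ · ♙ ♙│4
3│♙ · ♙ · · ♘ · ·│3
2│· ♙ · ♙ · ♙ · ·│2
1│♖ ♘ ♗ ♕ ♔ ♗ · ♖│1
  ─────────────────
  a b c d e f g h


2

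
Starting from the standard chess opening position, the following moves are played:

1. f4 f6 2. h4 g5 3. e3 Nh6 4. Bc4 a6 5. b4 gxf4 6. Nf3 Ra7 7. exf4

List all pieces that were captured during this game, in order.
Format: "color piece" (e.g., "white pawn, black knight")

Tracking captures:
  gxf4: captured white pawn
  exf4: captured black pawn

white pawn, black pawn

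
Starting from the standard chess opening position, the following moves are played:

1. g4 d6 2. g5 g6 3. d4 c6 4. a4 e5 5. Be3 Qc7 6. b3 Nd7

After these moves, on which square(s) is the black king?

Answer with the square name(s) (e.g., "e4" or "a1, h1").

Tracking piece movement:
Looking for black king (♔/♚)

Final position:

  a b c d e f g h
  ─────────────────
8│♜ · ♝ · ♚ ♝ ♞ ♜│8
7│♟ ♟ ♛ ♞ · ♟ · ♟│7
6│· · ♟ ♟ · · ♟ ·│6
5│· · · · ♟ · ♙ ·│5
4│♙ · · ♙ · · · ·│4
3│· ♙ · · ♗ · · ·│3
2│· · ♙ · ♙ ♙ · ♙│2
1│♖ ♘ · ♕ ♔ ♗ ♘ ♖│1
  ─────────────────
  a b c d e f g h


e8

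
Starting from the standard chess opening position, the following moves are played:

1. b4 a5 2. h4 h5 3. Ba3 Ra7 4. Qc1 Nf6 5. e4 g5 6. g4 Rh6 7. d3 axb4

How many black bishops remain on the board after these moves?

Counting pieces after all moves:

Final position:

  a b c d e f g h
  ─────────────────
8│· ♞ ♝ ♛ ♚ ♝ · ·│8
7│♜ ♟ ♟ ♟ ♟ ♟ · ·│7
6│· · · · · ♞ · ♜│6
5│· · · · · · ♟ ♟│5
4│· ♟ · · ♙ · ♙ ♙│4
3│♗ · · ♙ · · · ·│3
2│♙ · ♙ · · ♙ · ·│2
1│♖ ♘ ♕ · ♔ ♗ ♘ ♖│1
  ─────────────────
  a b c d e f g h


2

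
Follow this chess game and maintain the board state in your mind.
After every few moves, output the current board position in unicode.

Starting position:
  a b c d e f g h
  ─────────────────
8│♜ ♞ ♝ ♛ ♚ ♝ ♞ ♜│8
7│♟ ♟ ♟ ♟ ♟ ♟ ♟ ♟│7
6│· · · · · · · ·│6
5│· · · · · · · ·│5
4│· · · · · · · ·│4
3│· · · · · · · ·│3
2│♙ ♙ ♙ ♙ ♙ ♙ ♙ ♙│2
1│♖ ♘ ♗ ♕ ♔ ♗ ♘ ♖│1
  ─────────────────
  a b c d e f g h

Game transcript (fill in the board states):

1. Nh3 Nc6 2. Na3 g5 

  a b c d e f g h
  ─────────────────
8│♜ · ♝ ♛ ♚ ♝ ♞ ♜│8
7│♟ ♟ ♟ ♟ ♟ ♟ · ♟│7
6│· · ♞ · · · · ·│6
5│· · · · · · ♟ ·│5
4│· · · · · · · ·│4
3│♘ · · · · · · ♘│3
2│♙ ♙ ♙ ♙ ♙ ♙ ♙ ♙│2
1│♖ · ♗ ♕ ♔ ♗ · ♖│1
  ─────────────────
  a b c d e f g h

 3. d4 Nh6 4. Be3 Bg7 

  a b c d e f g h
  ─────────────────
8│♜ · ♝ ♛ ♚ · · ♜│8
7│♟ ♟ ♟ ♟ ♟ ♟ ♝ ♟│7
6│· · ♞ · · · · ♞│6
5│· · · · · · ♟ ·│5
4│· · · ♙ · · · ·│4
3│♘ · · · ♗ · · ♘│3
2│♙ ♙ ♙ · ♙ ♙ ♙ ♙│2
1│♖ · · ♕ ♔ ♗ · ♖│1
  ─────────────────
  a b c d e f g h

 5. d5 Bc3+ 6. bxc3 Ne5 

  a b c d e f g h
  ─────────────────
8│♜ · ♝ ♛ ♚ · · ♜│8
7│♟ ♟ ♟ ♟ ♟ ♟ · ♟│7
6│· · · · · · · ♞│6
5│· · · ♙ ♞ · ♟ ·│5
4│· · · · · · · ·│4
3│♘ · ♙ · ♗ · · ♘│3
2│♙ · ♙ · ♙ ♙ ♙ ♙│2
1│♖ · · ♕ ♔ ♗ · ♖│1
  ─────────────────
  a b c d e f g h



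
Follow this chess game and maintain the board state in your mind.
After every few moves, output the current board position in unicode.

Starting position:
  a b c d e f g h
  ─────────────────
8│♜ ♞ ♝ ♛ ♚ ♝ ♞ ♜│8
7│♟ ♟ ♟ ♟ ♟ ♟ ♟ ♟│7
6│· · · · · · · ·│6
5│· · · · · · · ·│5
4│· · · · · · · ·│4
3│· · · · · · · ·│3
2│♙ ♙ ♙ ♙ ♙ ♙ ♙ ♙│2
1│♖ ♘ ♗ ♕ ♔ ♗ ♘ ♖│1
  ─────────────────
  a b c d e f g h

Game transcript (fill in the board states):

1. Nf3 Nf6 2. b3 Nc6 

  a b c d e f g h
  ─────────────────
8│♜ · ♝ ♛ ♚ ♝ · ♜│8
7│♟ ♟ ♟ ♟ ♟ ♟ ♟ ♟│7
6│· · ♞ · · ♞ · ·│6
5│· · · · · · · ·│5
4│· · · · · · · ·│4
3│· ♙ · · · ♘ · ·│3
2│♙ · ♙ ♙ ♙ ♙ ♙ ♙│2
1│♖ ♘ ♗ ♕ ♔ ♗ · ♖│1
  ─────────────────
  a b c d e f g h

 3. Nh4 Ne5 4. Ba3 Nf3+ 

  a b c d e f g h
  ─────────────────
8│♜ · ♝ ♛ ♚ ♝ · ♜│8
7│♟ ♟ ♟ ♟ ♟ ♟ ♟ ♟│7
6│· · · · · ♞ · ·│6
5│· · · · · · · ·│5
4│· · · · · · · ♘│4
3│♗ ♙ · · · ♞ · ·│3
2│♙ · ♙ ♙ ♙ ♙ ♙ ♙│2
1│♖ ♘ · ♕ ♔ ♗ · ♖│1
  ─────────────────
  a b c d e f g h

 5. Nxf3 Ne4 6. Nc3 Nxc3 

  a b c d e f g h
  ─────────────────
8│♜ · ♝ ♛ ♚ ♝ · ♜│8
7│♟ ♟ ♟ ♟ ♟ ♟ ♟ ♟│7
6│· · · · · · · ·│6
5│· · · · · · · ·│5
4│· · · · · · · ·│4
3│♗ ♙ ♞ · · ♘ · ·│3
2│♙ · ♙ ♙ ♙ ♙ ♙ ♙│2
1│♖ · · ♕ ♔ ♗ · ♖│1
  ─────────────────
  a b c d e f g h

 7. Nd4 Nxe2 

  a b c d e f g h
  ─────────────────
8│♜ · ♝ ♛ ♚ ♝ · ♜│8
7│♟ ♟ ♟ ♟ ♟ ♟ ♟ ♟│7
6│· · · · · · · ·│6
5│· · · · · · · ·│5
4│· · · ♘ · · · ·│4
3│♗ ♙ · · · · · ·│3
2│♙ · ♙ ♙ ♞ ♙ ♙ ♙│2
1│♖ · · ♕ ♔ ♗ · ♖│1
  ─────────────────
  a b c d e f g h


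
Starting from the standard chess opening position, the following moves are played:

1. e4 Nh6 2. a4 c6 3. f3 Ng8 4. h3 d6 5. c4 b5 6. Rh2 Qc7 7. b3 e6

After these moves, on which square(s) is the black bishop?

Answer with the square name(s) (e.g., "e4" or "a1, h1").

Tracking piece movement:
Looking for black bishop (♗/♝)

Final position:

  a b c d e f g h
  ─────────────────
8│♜ ♞ ♝ · ♚ ♝ ♞ ♜│8
7│♟ · ♛ · · ♟ ♟ ♟│7
6│· · ♟ ♟ ♟ · · ·│6
5│· ♟ · · · · · ·│5
4│♙ · ♙ · ♙ · · ·│4
3│· ♙ · · · ♙ · ♙│3
2│· · · ♙ · · ♙ ♖│2
1│♖ ♘ ♗ ♕ ♔ ♗ ♘ ·│1
  ─────────────────
  a b c d e f g h


c8, f8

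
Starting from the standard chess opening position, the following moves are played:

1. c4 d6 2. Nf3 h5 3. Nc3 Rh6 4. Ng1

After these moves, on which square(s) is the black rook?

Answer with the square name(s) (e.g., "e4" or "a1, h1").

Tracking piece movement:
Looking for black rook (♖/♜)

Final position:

  a b c d e f g h
  ─────────────────
8│♜ ♞ ♝ ♛ ♚ ♝ ♞ ·│8
7│♟ ♟ ♟ · ♟ ♟ ♟ ·│7
6│· · · ♟ · · · ♜│6
5│· · · · · · · ♟│5
4│· · ♙ · · · · ·│4
3│· · ♘ · · · · ·│3
2│♙ ♙ · ♙ ♙ ♙ ♙ ♙│2
1│♖ · ♗ ♕ ♔ ♗ ♘ ♖│1
  ─────────────────
  a b c d e f g h


a8, h6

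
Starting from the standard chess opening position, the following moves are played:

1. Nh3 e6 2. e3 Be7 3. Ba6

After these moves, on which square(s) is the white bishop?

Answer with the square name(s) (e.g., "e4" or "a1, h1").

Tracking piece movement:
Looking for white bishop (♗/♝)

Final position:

  a b c d e f g h
  ─────────────────
8│♜ ♞ ♝ ♛ ♚ · ♞ ♜│8
7│♟ ♟ ♟ ♟ ♝ ♟ ♟ ♟│7
6│♗ · · · ♟ · · ·│6
5│· · · · · · · ·│5
4│· · · · · · · ·│4
3│· · · · ♙ · · ♘│3
2│♙ ♙ ♙ ♙ · ♙ ♙ ♙│2
1│♖ ♘ ♗ ♕ ♔ · · ♖│1
  ─────────────────
  a b c d e f g h


a6, c1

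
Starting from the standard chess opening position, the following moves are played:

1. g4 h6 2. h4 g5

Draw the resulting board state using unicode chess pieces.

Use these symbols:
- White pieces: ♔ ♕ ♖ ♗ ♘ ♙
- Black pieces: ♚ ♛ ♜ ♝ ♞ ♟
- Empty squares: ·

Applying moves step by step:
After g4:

♜ ♞ ♝ ♛ ♚ ♝ ♞ ♜
♟ ♟ ♟ ♟ ♟ ♟ ♟ ♟
· · · · · · · ·
· · · · · · · ·
· · · · · · ♙ ·
· · · · · · · ·
♙ ♙ ♙ ♙ ♙ ♙ · ♙
♖ ♘ ♗ ♕ ♔ ♗ ♘ ♖


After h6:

♜ ♞ ♝ ♛ ♚ ♝ ♞ ♜
♟ ♟ ♟ ♟ ♟ ♟ ♟ ·
· · · · · · · ♟
· · · · · · · ·
· · · · · · ♙ ·
· · · · · · · ·
♙ ♙ ♙ ♙ ♙ ♙ · ♙
♖ ♘ ♗ ♕ ♔ ♗ ♘ ♖


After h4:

♜ ♞ ♝ ♛ ♚ ♝ ♞ ♜
♟ ♟ ♟ ♟ ♟ ♟ ♟ ·
· · · · · · · ♟
· · · · · · · ·
· · · · · · ♙ ♙
· · · · · · · ·
♙ ♙ ♙ ♙ ♙ ♙ · ·
♖ ♘ ♗ ♕ ♔ ♗ ♘ ♖


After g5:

♜ ♞ ♝ ♛ ♚ ♝ ♞ ♜
♟ ♟ ♟ ♟ ♟ ♟ · ·
· · · · · · · ♟
· · · · · · ♟ ·
· · · · · · ♙ ♙
· · · · · · · ·
♙ ♙ ♙ ♙ ♙ ♙ · ·
♖ ♘ ♗ ♕ ♔ ♗ ♘ ♖



  a b c d e f g h
  ─────────────────
8│♜ ♞ ♝ ♛ ♚ ♝ ♞ ♜│8
7│♟ ♟ ♟ ♟ ♟ ♟ · ·│7
6│· · · · · · · ♟│6
5│· · · · · · ♟ ·│5
4│· · · · · · ♙ ♙│4
3│· · · · · · · ·│3
2│♙ ♙ ♙ ♙ ♙ ♙ · ·│2
1│♖ ♘ ♗ ♕ ♔ ♗ ♘ ♖│1
  ─────────────────
  a b c d e f g h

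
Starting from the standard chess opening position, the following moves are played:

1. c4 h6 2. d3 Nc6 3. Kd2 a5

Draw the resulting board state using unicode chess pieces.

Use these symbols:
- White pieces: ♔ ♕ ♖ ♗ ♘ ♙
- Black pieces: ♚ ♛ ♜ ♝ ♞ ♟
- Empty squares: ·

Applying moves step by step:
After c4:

♜ ♞ ♝ ♛ ♚ ♝ ♞ ♜
♟ ♟ ♟ ♟ ♟ ♟ ♟ ♟
· · · · · · · ·
· · · · · · · ·
· · ♙ · · · · ·
· · · · · · · ·
♙ ♙ · ♙ ♙ ♙ ♙ ♙
♖ ♘ ♗ ♕ ♔ ♗ ♘ ♖


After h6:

♜ ♞ ♝ ♛ ♚ ♝ ♞ ♜
♟ ♟ ♟ ♟ ♟ ♟ ♟ ·
· · · · · · · ♟
· · · · · · · ·
· · ♙ · · · · ·
· · · · · · · ·
♙ ♙ · ♙ ♙ ♙ ♙ ♙
♖ ♘ ♗ ♕ ♔ ♗ ♘ ♖


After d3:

♜ ♞ ♝ ♛ ♚ ♝ ♞ ♜
♟ ♟ ♟ ♟ ♟ ♟ ♟ ·
· · · · · · · ♟
· · · · · · · ·
· · ♙ · · · · ·
· · · ♙ · · · ·
♙ ♙ · · ♙ ♙ ♙ ♙
♖ ♘ ♗ ♕ ♔ ♗ ♘ ♖


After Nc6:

♜ · ♝ ♛ ♚ ♝ ♞ ♜
♟ ♟ ♟ ♟ ♟ ♟ ♟ ·
· · ♞ · · · · ♟
· · · · · · · ·
· · ♙ · · · · ·
· · · ♙ · · · ·
♙ ♙ · · ♙ ♙ ♙ ♙
♖ ♘ ♗ ♕ ♔ ♗ ♘ ♖


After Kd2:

♜ · ♝ ♛ ♚ ♝ ♞ ♜
♟ ♟ ♟ ♟ ♟ ♟ ♟ ·
· · ♞ · · · · ♟
· · · · · · · ·
· · ♙ · · · · ·
· · · ♙ · · · ·
♙ ♙ · ♔ ♙ ♙ ♙ ♙
♖ ♘ ♗ ♕ · ♗ ♘ ♖


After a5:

♜ · ♝ ♛ ♚ ♝ ♞ ♜
· ♟ ♟ ♟ ♟ ♟ ♟ ·
· · ♞ · · · · ♟
♟ · · · · · · ·
· · ♙ · · · · ·
· · · ♙ · · · ·
♙ ♙ · ♔ ♙ ♙ ♙ ♙
♖ ♘ ♗ ♕ · ♗ ♘ ♖



  a b c d e f g h
  ─────────────────
8│♜ · ♝ ♛ ♚ ♝ ♞ ♜│8
7│· ♟ ♟ ♟ ♟ ♟ ♟ ·│7
6│· · ♞ · · · · ♟│6
5│♟ · · · · · · ·│5
4│· · ♙ · · · · ·│4
3│· · · ♙ · · · ·│3
2│♙ ♙ · ♔ ♙ ♙ ♙ ♙│2
1│♖ ♘ ♗ ♕ · ♗ ♘ ♖│1
  ─────────────────
  a b c d e f g h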